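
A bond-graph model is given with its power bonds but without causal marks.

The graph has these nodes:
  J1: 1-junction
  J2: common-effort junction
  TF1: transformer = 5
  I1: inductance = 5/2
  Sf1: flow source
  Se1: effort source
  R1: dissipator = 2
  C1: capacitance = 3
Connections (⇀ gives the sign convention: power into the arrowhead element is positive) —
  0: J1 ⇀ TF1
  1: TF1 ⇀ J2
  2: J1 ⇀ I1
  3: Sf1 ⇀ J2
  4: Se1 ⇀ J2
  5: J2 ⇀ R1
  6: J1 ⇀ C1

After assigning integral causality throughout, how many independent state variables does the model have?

2  (C1, I1 all integral)

bond 3 stroke→Sf1  (Sf1 (Sf) sets flow on bond)
bond 4 stroke→J2  (Se1 fixes effort; stroke away)
bond 1 stroke→TF1  (0-jn J2 has e-setter on 4)
bond 5 stroke→R1  (J2: bond 4 brought effort, rest push out)
bond 0 stroke→J1  (TF1: transformer flips bond 1)
bond 2 stroke→I1  (I1 integral (f out))
bond 6 stroke→J1  (J1 flow already set via bond 2)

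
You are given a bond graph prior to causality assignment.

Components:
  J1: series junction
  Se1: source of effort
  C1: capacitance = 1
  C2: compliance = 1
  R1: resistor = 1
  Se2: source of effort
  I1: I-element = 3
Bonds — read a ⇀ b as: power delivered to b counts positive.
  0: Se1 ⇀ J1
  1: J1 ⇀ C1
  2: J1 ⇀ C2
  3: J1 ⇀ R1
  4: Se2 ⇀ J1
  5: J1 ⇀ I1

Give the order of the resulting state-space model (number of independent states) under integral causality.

3  (C1, C2, I1 all integral)

b0 →J1  (Se1: effort source, stroke at far end)
b4 →J1  (Se2 (Se) sets effort on bond)
b1 →J1  (C1 integral (e out))
b2 →J1  (prefer integral on C2)
b5 →I1  (I1 outputs flow p/I1)
b3 →J1  (J1: bond 5 brought flow, rest push out)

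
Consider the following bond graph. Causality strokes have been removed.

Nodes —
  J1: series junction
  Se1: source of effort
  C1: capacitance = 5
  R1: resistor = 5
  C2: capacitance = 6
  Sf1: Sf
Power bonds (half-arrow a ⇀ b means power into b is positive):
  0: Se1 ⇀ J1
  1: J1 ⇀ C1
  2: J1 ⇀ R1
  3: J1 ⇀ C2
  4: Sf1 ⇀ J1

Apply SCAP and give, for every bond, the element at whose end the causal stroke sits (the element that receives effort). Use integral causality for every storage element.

b0 stroke→J1  (source Se1 imposes e)
b4 stroke→Sf1  (Sf1 fixes flow; stroke at Sf1)
b1 stroke→J1  (J1 flow already set via bond 4)
b2 stroke→J1  (J1 flow already set via bond 4)
b3 stroke→J1  (1-jn J1 has f-setter on 4)

β0 →J1
β1 →J1
β2 →J1
β3 →J1
β4 →Sf1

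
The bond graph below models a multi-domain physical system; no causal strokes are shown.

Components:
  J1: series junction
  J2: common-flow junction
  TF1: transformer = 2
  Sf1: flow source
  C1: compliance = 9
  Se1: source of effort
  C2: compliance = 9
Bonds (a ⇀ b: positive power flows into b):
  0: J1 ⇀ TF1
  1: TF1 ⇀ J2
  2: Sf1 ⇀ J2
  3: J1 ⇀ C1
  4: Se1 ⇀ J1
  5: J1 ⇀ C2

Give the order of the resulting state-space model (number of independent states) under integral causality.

bond 2 stroke→Sf1  (Sf1 (Sf) sets flow on bond)
bond 4 stroke→J1  (Se1: effort source, stroke at far end)
bond 1 stroke→J2  (common-f at J2 fixed by 2)
bond 0 stroke→TF1  (through TF1, causality passes straight; one stroke at TF1)
bond 3 stroke→J1  (1-jn J1 has f-setter on 0)
bond 5 stroke→J1  (J1 flow already set via bond 0)

2  (C1, C2 all integral)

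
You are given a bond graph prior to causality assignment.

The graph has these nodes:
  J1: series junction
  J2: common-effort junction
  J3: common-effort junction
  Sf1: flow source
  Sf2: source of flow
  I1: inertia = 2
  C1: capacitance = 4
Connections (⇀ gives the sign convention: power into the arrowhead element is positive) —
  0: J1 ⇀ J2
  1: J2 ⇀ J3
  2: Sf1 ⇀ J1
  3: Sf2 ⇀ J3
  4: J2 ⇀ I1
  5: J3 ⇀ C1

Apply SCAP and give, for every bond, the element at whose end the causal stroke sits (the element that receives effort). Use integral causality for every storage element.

b2 stroke→Sf1  (Sf1 fixes flow; stroke at Sf1)
b3 stroke→Sf2  (Sf2 (Sf) sets flow on bond)
b0 stroke→J1  (1-jn J1 has f-setter on 2)
b4 stroke→I1  (prefer integral on I1)
b1 stroke→J2  (J2: last free bond brings effort in)
b5 stroke→J3  (only one effort-in slot at J3)

#0 stroke at J1
#1 stroke at J2
#2 stroke at Sf1
#3 stroke at Sf2
#4 stroke at I1
#5 stroke at J3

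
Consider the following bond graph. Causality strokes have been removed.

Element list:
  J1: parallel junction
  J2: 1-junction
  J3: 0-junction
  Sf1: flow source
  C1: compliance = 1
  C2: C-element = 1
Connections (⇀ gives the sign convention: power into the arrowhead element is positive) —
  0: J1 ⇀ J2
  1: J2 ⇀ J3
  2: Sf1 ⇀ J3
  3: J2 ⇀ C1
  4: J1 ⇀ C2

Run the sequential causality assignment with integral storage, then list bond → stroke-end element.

b2 |Sf1  (Sf1: flow source, stroke at near end)
b1 |J3  (only one effort-in slot at J3)
b0 |J2  (common-f at J2 fixed by 1)
b3 |J2  (common-f at J2 fixed by 1)
b4 |J1  (only one effort-in slot at J1)

β0 stroke at J2
β1 stroke at J3
β2 stroke at Sf1
β3 stroke at J2
β4 stroke at J1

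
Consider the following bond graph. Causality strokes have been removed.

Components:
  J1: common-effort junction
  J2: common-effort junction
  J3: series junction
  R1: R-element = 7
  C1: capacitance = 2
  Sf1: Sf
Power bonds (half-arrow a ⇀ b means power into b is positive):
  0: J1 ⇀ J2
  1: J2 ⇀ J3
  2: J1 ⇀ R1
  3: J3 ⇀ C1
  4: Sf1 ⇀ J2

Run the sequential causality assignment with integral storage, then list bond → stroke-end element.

bond 4 →Sf1  (Sf1 (Sf) sets flow on bond)
bond 3 →J3  (C1: C, integral causality)
bond 1 →J2  (J3 needs exactly one f-in)
bond 0 →J1  (common-e at J2 fixed by 1)
bond 2 →R1  (common-e at J1 fixed by 0)

bond 0 stroke at J1
bond 1 stroke at J2
bond 2 stroke at R1
bond 3 stroke at J3
bond 4 stroke at Sf1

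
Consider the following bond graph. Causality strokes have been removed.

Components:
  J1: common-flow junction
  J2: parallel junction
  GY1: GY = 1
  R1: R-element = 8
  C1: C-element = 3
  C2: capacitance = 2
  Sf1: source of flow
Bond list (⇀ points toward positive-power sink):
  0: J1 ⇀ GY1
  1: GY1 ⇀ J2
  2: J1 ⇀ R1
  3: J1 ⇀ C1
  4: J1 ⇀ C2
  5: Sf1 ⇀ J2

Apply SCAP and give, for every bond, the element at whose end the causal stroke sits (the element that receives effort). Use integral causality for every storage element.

#5 →Sf1  (Sf1 fixes flow; stroke at Sf1)
#1 →J2  (closing 0-jn rule on J2)
#0 →J1  (GY1 both-in/both-out from 1)
#3 →J1  (prefer integral on C1)
#4 →J1  (C2 integral (e out))
#2 →R1  (only one flow-in slot at J1)

b0 stroke at J1
b1 stroke at J2
b2 stroke at R1
b3 stroke at J1
b4 stroke at J1
b5 stroke at Sf1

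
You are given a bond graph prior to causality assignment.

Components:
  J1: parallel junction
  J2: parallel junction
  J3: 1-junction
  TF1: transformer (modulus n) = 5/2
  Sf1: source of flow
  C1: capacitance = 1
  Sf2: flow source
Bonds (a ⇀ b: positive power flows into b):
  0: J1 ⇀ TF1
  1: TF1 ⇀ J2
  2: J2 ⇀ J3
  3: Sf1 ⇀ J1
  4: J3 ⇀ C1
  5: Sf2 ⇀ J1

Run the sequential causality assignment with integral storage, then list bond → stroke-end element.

#3 |Sf1  (source Sf1 imposes f)
#5 |Sf2  (source Sf2 imposes f)
#0 |J1  (closing 0-jn rule on J1)
#1 |TF1  (TF1: transformer flips bond 0)
#2 |J2  (J2 needs exactly one e-in)
#4 |J3  (common-f at J3 fixed by 2)

β0 |J1
β1 |TF1
β2 |J2
β3 |Sf1
β4 |J3
β5 |Sf2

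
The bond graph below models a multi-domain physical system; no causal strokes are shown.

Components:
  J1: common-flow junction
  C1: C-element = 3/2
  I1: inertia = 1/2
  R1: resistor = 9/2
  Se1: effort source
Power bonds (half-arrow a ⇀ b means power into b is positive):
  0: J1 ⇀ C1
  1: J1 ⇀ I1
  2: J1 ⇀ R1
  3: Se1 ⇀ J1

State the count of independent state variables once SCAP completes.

2  (C1, I1 all integral)

β3 →J1  (Se1: effort source, stroke at far end)
β0 →J1  (C1: C, integral causality)
β1 →I1  (I1 integral (f out))
β2 →J1  (common-f at J1 fixed by 1)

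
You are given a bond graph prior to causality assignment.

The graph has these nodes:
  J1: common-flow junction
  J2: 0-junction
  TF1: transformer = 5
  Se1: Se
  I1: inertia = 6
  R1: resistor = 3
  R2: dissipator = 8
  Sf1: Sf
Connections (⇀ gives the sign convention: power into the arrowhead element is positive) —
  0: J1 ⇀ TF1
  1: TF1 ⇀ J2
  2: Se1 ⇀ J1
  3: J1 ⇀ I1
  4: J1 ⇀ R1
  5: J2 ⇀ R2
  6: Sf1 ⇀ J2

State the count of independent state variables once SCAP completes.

1  (I1 all integral)

bond 2 stroke at J1  (Se1: effort source, stroke at far end)
bond 6 stroke at Sf1  (source Sf1 imposes f)
bond 3 stroke at I1  (I1: I, integral causality)
bond 0 stroke at J1  (1-jn J1 has f-setter on 3)
bond 4 stroke at J1  (common-f at J1 fixed by 3)
bond 1 stroke at TF1  (TF1 one-in-one-out from 0)
bond 5 stroke at J2  (closing 0-jn rule on J2)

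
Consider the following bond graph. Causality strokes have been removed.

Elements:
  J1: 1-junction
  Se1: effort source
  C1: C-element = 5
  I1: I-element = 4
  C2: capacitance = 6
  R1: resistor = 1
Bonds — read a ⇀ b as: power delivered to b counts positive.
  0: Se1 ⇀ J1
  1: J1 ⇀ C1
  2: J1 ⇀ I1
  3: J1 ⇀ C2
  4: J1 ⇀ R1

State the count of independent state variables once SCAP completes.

#0 |J1  (Se1 (Se) sets effort on bond)
#1 |J1  (C1: C, integral causality)
#2 |I1  (I1 outputs flow p/I1)
#3 |J1  (J1 flow already set via bond 2)
#4 |J1  (common-f at J1 fixed by 2)

3  (C1, C2, I1 all integral)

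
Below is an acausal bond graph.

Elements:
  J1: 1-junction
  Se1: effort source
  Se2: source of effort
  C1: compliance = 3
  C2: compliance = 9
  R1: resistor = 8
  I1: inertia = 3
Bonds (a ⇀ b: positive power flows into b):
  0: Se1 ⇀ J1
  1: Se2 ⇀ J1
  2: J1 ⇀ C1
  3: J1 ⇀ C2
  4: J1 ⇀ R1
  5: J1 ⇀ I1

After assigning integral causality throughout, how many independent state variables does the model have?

3  (C1, C2, I1 all integral)

#0 stroke at J1  (Se1 fixes effort; stroke away)
#1 stroke at J1  (source Se2 imposes e)
#2 stroke at J1  (C1 outputs effort q/C1)
#3 stroke at J1  (C2 integral (e out))
#5 stroke at I1  (I1 integral (f out))
#4 stroke at J1  (J1 flow already set via bond 5)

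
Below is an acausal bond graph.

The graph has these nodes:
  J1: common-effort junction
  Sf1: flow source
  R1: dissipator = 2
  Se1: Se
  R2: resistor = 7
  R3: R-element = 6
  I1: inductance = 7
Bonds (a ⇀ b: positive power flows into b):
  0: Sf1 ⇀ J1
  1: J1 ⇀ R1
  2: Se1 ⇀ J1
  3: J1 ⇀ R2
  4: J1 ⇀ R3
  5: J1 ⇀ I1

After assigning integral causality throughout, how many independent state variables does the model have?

1  (I1 all integral)

β0 stroke at Sf1  (source Sf1 imposes f)
β2 stroke at J1  (Se1: effort source, stroke at far end)
β1 stroke at R1  (0-jn J1 has e-setter on 2)
β3 stroke at R2  (J1: bond 2 brought effort, rest push out)
β4 stroke at R3  (J1: bond 2 brought effort, rest push out)
β5 stroke at I1  (0-jn J1 has e-setter on 2)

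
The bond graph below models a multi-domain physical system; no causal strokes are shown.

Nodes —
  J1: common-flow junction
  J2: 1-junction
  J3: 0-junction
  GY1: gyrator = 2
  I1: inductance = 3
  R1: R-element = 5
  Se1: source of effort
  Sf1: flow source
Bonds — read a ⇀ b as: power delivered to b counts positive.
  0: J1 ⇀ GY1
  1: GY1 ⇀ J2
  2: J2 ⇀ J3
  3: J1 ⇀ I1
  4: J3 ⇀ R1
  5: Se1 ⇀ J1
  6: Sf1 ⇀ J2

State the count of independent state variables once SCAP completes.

1  (I1 all integral)

β5 stroke→J1  (source Se1 imposes e)
β6 stroke→Sf1  (Sf1 fixes flow; stroke at Sf1)
β1 stroke→J2  (1-jn J2 has f-setter on 6)
β2 stroke→J2  (1-jn J2 has f-setter on 6)
β4 stroke→J3  (J3: last free bond brings effort in)
β0 stroke→J1  (through GY1, causality inverts; strokes same side of GY1)
β3 stroke→I1  (only one flow-in slot at J1)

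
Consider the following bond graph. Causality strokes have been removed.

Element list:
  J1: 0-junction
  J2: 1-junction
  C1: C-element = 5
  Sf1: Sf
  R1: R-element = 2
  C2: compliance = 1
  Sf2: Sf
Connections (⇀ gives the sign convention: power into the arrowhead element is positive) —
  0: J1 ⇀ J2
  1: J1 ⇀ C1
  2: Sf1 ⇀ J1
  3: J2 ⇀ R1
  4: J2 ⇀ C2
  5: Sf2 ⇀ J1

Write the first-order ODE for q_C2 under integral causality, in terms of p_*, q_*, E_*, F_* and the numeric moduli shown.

#2 →Sf1  (Sf1: flow source, stroke at near end)
#5 →Sf2  (Sf2 (Sf) sets flow on bond)
#1 →J1  (C1 outputs effort q/C1)
#0 →J2  (J1: bond 1 brought effort, rest push out)
#4 →J2  (C2: C, integral causality)
#3 →R1  (J2 needs exactly one f-in)

dq_C2/dt = q_C1/10 - q_C2/2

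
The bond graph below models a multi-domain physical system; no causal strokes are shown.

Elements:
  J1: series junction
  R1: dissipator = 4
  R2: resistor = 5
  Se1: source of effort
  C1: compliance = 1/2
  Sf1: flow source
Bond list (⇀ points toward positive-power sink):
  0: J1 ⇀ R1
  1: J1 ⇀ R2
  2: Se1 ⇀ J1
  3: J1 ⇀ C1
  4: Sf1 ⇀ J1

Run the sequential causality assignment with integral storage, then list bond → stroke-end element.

#2 stroke→J1  (source Se1 imposes e)
#4 stroke→Sf1  (Sf1 fixes flow; stroke at Sf1)
#0 stroke→J1  (J1 flow already set via bond 4)
#1 stroke→J1  (J1: bond 4 brought flow, rest push out)
#3 stroke→J1  (J1: bond 4 brought flow, rest push out)

bond 0 stroke at J1
bond 1 stroke at J1
bond 2 stroke at J1
bond 3 stroke at J1
bond 4 stroke at Sf1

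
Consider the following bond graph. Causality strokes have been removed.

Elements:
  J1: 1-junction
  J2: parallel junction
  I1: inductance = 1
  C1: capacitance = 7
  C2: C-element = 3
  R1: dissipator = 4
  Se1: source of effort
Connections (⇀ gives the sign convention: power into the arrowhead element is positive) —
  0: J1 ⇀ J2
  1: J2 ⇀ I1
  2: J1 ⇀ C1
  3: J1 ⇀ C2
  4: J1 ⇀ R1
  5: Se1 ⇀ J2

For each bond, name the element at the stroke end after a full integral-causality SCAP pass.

b0 stroke→J1
b1 stroke→I1
b2 stroke→J1
b3 stroke→J1
b4 stroke→R1
b5 stroke→J2

b5 stroke→J2  (source Se1 imposes e)
b0 stroke→J1  (common-e at J2 fixed by 5)
b1 stroke→I1  (common-e at J2 fixed by 5)
b2 stroke→J1  (C1: C, integral causality)
b3 stroke→J1  (C2 outputs effort q/C2)
b4 stroke→R1  (closing 1-jn rule on J1)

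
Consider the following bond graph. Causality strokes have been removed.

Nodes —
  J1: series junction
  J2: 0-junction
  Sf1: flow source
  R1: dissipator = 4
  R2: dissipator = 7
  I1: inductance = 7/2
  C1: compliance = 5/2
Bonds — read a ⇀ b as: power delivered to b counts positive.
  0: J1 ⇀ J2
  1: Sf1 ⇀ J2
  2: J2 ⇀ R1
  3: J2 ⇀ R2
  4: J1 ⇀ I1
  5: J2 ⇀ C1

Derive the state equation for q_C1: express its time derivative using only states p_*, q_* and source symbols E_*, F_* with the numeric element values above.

b1 →Sf1  (source Sf1 imposes f)
b4 →I1  (I1: I, integral causality)
b0 →J1  (common-f at J1 fixed by 4)
b5 →J2  (C1 outputs effort q/C1)
b2 →R1  (J2 effort already set via bond 5)
b3 →R2  (common-e at J2 fixed by 5)

dq_C1/dt = F_Sf1 + 2*p_I1/7 - 11*q_C1/70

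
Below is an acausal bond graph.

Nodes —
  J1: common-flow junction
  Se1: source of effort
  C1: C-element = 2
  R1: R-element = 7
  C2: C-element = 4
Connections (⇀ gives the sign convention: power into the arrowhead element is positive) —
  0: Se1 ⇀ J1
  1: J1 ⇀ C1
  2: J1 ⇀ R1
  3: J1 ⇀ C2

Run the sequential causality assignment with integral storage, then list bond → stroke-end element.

β0 →J1  (source Se1 imposes e)
β1 →J1  (C1: C, integral causality)
β3 →J1  (C2 outputs effort q/C2)
β2 →R1  (J1 needs exactly one f-in)

bond 0 stroke→J1
bond 1 stroke→J1
bond 2 stroke→R1
bond 3 stroke→J1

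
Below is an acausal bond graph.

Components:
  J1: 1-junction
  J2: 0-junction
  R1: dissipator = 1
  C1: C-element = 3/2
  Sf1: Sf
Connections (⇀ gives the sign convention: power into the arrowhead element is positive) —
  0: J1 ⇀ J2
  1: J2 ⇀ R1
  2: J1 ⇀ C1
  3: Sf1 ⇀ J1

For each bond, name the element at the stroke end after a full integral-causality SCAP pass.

#0 stroke→J1
#1 stroke→J2
#2 stroke→J1
#3 stroke→Sf1

b3 |Sf1  (Sf1 fixes flow; stroke at Sf1)
b0 |J1  (J1: bond 3 brought flow, rest push out)
b2 |J1  (J1 flow already set via bond 3)
b1 |J2  (J2: last free bond brings effort in)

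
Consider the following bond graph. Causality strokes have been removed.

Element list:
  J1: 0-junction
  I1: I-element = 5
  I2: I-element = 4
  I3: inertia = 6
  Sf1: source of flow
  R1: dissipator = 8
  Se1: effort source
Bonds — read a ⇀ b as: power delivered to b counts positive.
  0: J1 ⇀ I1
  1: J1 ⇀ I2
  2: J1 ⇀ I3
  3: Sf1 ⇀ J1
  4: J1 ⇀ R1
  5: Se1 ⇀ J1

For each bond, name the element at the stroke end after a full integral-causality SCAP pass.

#3 stroke→Sf1  (Sf1: flow source, stroke at near end)
#5 stroke→J1  (Se1: effort source, stroke at far end)
#0 stroke→I1  (J1 effort already set via bond 5)
#1 stroke→I2  (J1: bond 5 brought effort, rest push out)
#2 stroke→I3  (common-e at J1 fixed by 5)
#4 stroke→R1  (J1: bond 5 brought effort, rest push out)

b0 |I1
b1 |I2
b2 |I3
b3 |Sf1
b4 |R1
b5 |J1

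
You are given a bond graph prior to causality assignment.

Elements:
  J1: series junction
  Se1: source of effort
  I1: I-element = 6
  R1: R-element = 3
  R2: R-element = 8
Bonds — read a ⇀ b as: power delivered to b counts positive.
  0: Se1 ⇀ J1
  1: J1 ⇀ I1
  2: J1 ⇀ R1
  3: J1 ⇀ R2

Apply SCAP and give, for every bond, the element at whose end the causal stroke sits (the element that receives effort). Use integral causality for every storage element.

b0 |J1
b1 |I1
b2 |J1
b3 |J1

β0 stroke at J1  (Se1 (Se) sets effort on bond)
β1 stroke at I1  (prefer integral on I1)
β2 stroke at J1  (J1 flow already set via bond 1)
β3 stroke at J1  (J1 flow already set via bond 1)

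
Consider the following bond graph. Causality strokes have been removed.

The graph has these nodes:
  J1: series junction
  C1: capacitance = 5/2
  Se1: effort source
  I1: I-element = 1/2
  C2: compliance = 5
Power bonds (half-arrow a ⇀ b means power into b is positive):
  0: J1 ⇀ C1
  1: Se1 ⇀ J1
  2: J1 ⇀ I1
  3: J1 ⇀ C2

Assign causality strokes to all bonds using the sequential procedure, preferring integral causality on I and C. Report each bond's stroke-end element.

bond 1 →J1  (Se1 fixes effort; stroke away)
bond 0 →J1  (prefer integral on C1)
bond 2 →I1  (prefer integral on I1)
bond 3 →J1  (1-jn J1 has f-setter on 2)

bond 0 →J1
bond 1 →J1
bond 2 →I1
bond 3 →J1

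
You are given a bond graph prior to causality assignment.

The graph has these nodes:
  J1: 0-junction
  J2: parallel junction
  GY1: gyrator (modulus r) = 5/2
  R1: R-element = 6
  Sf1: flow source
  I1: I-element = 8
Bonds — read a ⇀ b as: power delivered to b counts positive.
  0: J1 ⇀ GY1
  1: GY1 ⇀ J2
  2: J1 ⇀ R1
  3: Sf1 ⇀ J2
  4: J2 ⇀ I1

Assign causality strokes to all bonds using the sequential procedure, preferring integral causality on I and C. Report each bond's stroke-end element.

β3 →Sf1  (Sf1 (Sf) sets flow on bond)
β4 →I1  (I1: I, integral causality)
β1 →J2  (closing 0-jn rule on J2)
β0 →J1  (GY1: gyrator matches bond 1)
β2 →R1  (0-jn J1 has e-setter on 0)

bond 0 →J1
bond 1 →J2
bond 2 →R1
bond 3 →Sf1
bond 4 →I1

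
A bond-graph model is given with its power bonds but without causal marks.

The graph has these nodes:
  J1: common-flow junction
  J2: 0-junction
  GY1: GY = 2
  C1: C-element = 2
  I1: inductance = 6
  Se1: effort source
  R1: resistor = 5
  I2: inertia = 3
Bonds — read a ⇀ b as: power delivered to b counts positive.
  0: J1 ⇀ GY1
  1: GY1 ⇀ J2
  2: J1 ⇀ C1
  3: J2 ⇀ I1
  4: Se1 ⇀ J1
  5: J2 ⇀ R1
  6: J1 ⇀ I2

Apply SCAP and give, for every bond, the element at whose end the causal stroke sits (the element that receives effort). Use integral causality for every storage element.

bond 0 |J1
bond 1 |J2
bond 2 |J1
bond 3 |I1
bond 4 |J1
bond 5 |R1
bond 6 |I2

β4 →J1  (source Se1 imposes e)
β2 →J1  (C1 integral (e out))
β3 →I1  (I1 integral (f out))
β6 →I2  (I2: I, integral causality)
β0 →J1  (J1: bond 6 brought flow, rest push out)
β1 →J2  (GY1 both-in/both-out from 0)
β5 →R1  (0-jn J2 has e-setter on 1)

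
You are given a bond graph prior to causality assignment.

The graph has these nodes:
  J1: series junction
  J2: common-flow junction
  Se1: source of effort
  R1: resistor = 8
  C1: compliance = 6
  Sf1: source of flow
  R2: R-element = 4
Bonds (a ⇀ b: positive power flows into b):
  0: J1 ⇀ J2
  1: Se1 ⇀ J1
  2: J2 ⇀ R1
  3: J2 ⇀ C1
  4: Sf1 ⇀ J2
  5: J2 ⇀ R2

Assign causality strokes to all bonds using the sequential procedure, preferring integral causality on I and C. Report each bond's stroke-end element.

bond 1 stroke→J1  (source Se1 imposes e)
bond 4 stroke→Sf1  (source Sf1 imposes f)
bond 0 stroke→J2  (only one flow-in slot at J1)
bond 2 stroke→J2  (1-jn J2 has f-setter on 4)
bond 3 stroke→J2  (J2 flow already set via bond 4)
bond 5 stroke→J2  (common-f at J2 fixed by 4)

β0 stroke→J2
β1 stroke→J1
β2 stroke→J2
β3 stroke→J2
β4 stroke→Sf1
β5 stroke→J2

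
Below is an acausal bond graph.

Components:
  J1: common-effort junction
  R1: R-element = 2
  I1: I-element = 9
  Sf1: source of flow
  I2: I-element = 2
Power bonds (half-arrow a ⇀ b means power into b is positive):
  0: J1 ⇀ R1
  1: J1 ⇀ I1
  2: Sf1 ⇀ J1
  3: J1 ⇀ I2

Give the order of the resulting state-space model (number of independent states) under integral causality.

2  (I1, I2 all integral)

b2 stroke at Sf1  (source Sf1 imposes f)
b1 stroke at I1  (I1 outputs flow p/I1)
b3 stroke at I2  (I2: I, integral causality)
b0 stroke at J1  (J1 needs exactly one e-in)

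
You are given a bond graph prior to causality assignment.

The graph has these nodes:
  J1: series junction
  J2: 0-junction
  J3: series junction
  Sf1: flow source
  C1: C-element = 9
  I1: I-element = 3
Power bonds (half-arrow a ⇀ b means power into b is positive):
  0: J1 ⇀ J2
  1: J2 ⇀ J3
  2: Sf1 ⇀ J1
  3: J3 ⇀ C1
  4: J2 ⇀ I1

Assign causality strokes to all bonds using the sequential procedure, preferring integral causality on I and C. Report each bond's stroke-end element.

#0 →J1
#1 →J2
#2 →Sf1
#3 →J3
#4 →I1

bond 2 stroke→Sf1  (source Sf1 imposes f)
bond 0 stroke→J1  (1-jn J1 has f-setter on 2)
bond 3 stroke→J3  (C1 outputs effort q/C1)
bond 1 stroke→J2  (J3: last free bond brings flow in)
bond 4 stroke→I1  (J2 effort already set via bond 1)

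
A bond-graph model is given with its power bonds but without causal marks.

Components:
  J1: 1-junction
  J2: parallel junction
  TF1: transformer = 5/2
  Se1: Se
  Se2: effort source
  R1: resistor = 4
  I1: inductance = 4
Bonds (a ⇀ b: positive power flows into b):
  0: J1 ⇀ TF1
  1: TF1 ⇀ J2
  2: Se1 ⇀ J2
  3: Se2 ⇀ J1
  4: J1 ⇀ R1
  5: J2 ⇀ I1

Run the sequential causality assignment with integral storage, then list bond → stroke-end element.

#0 stroke→J1
#1 stroke→TF1
#2 stroke→J2
#3 stroke→J1
#4 stroke→R1
#5 stroke→I1

bond 2 |J2  (source Se1 imposes e)
bond 3 |J1  (Se2 (Se) sets effort on bond)
bond 1 |TF1  (J2: bond 2 brought effort, rest push out)
bond 5 |I1  (common-e at J2 fixed by 2)
bond 0 |J1  (through TF1, causality passes straight; one stroke at TF1)
bond 4 |R1  (J1 needs exactly one f-in)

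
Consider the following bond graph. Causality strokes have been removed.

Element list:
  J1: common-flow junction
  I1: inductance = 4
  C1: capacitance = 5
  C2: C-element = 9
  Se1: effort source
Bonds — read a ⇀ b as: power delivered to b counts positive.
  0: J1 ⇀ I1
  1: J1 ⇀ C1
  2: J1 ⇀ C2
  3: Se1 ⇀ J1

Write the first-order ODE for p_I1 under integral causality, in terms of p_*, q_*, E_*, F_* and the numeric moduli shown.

bond 3 →J1  (Se1: effort source, stroke at far end)
bond 0 →I1  (I1 integral (f out))
bond 1 →J1  (1-jn J1 has f-setter on 0)
bond 2 →J1  (common-f at J1 fixed by 0)

dp_I1/dt = E_Se1 - q_C1/5 - q_C2/9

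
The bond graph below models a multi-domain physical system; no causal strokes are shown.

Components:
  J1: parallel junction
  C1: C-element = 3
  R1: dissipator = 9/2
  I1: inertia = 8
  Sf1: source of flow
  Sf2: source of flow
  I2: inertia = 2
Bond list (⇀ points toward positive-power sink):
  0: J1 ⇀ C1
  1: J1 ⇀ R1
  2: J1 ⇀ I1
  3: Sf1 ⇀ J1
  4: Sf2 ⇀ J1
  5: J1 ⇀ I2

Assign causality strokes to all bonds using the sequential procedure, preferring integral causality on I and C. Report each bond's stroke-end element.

#3 →Sf1  (Sf1 fixes flow; stroke at Sf1)
#4 →Sf2  (Sf2 (Sf) sets flow on bond)
#0 →J1  (C1: C, integral causality)
#1 →R1  (0-jn J1 has e-setter on 0)
#2 →I1  (common-e at J1 fixed by 0)
#5 →I2  (J1: bond 0 brought effort, rest push out)

bond 0 |J1
bond 1 |R1
bond 2 |I1
bond 3 |Sf1
bond 4 |Sf2
bond 5 |I2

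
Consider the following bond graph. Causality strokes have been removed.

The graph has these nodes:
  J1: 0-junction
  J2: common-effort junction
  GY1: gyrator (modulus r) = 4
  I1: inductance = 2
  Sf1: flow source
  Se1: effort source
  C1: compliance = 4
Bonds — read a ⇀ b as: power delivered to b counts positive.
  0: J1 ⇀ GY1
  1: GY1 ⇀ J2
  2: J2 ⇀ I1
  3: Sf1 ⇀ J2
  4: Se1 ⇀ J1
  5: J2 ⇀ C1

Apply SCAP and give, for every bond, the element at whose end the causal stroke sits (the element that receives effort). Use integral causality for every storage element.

β3 stroke→Sf1  (Sf1 fixes flow; stroke at Sf1)
β4 stroke→J1  (Se1 (Se) sets effort on bond)
β0 stroke→GY1  (J1 effort already set via bond 4)
β1 stroke→GY1  (through GY1, causality inverts; strokes same side of GY1)
β2 stroke→I1  (I1 outputs flow p/I1)
β5 stroke→J2  (only one effort-in slot at J2)

β0 →GY1
β1 →GY1
β2 →I1
β3 →Sf1
β4 →J1
β5 →J2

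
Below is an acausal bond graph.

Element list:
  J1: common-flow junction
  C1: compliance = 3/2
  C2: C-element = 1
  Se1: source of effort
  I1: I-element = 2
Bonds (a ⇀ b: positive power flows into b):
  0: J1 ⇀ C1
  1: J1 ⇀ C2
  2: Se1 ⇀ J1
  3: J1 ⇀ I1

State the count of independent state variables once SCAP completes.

3  (C1, C2, I1 all integral)

#2 stroke→J1  (Se1 (Se) sets effort on bond)
#0 stroke→J1  (prefer integral on C1)
#1 stroke→J1  (C2 integral (e out))
#3 stroke→I1  (only one flow-in slot at J1)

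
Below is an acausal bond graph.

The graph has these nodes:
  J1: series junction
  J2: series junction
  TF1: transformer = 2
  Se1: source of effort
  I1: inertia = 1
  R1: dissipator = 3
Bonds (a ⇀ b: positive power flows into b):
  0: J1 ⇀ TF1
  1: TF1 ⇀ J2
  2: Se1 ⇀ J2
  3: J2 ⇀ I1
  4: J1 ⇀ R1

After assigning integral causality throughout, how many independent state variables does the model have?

#2 →J2  (source Se1 imposes e)
#3 →I1  (I1: I, integral causality)
#1 →J2  (J2: bond 3 brought flow, rest push out)
#0 →TF1  (TF1: transformer flips bond 1)
#4 →J1  (J1: bond 0 brought flow, rest push out)

1  (I1 all integral)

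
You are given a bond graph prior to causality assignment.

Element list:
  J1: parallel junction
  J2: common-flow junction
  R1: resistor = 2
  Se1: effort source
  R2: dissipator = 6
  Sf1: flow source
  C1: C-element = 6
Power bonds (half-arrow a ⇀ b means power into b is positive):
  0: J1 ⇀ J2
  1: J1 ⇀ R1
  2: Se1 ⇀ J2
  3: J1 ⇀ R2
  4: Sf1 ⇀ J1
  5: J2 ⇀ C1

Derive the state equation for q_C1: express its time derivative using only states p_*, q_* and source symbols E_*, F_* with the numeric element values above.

dq_C1/dt = 2*E_Se1/3 + F_Sf1 - q_C1/9

bond 2 |J2  (Se1 fixes effort; stroke away)
bond 4 |Sf1  (source Sf1 imposes f)
bond 5 |J2  (C1 outputs effort q/C1)
bond 0 |J1  (J2 needs exactly one f-in)
bond 1 |R1  (common-e at J1 fixed by 0)
bond 3 |R2  (common-e at J1 fixed by 0)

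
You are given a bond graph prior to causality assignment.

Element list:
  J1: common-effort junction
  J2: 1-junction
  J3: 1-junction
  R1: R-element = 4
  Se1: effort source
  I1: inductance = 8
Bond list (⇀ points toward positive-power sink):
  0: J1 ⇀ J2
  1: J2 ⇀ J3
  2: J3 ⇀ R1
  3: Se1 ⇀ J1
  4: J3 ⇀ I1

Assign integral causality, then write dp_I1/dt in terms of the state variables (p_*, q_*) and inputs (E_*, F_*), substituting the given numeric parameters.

dp_I1/dt = E_Se1 - p_I1/2

β3 |J1  (Se1 fixes effort; stroke away)
β0 |J2  (J1: bond 3 brought effort, rest push out)
β1 |J3  (closing 1-jn rule on J2)
β4 |I1  (I1 outputs flow p/I1)
β2 |J3  (J3 flow already set via bond 4)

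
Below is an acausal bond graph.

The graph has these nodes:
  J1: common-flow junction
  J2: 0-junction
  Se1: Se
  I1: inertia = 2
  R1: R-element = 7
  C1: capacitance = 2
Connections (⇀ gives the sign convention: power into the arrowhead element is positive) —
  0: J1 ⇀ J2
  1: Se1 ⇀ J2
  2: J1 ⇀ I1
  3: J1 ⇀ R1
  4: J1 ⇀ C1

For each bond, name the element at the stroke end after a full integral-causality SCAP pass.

bond 0 stroke→J1
bond 1 stroke→J2
bond 2 stroke→I1
bond 3 stroke→J1
bond 4 stroke→J1

#1 stroke at J2  (Se1 (Se) sets effort on bond)
#0 stroke at J1  (common-e at J2 fixed by 1)
#2 stroke at I1  (prefer integral on I1)
#3 stroke at J1  (J1: bond 2 brought flow, rest push out)
#4 stroke at J1  (J1 flow already set via bond 2)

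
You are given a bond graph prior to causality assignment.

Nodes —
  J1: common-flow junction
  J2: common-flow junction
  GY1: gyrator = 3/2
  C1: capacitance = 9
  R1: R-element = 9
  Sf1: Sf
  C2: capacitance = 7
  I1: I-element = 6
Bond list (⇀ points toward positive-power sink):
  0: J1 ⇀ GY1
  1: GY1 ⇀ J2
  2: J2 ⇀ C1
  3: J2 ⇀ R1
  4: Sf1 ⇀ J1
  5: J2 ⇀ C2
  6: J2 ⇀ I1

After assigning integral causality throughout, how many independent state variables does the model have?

b4 stroke→Sf1  (Sf1: flow source, stroke at near end)
b0 stroke→J1  (1-jn J1 has f-setter on 4)
b1 stroke→J2  (GY GY1: same side as bond 0)
b2 stroke→J2  (prefer integral on C1)
b5 stroke→J2  (C2 outputs effort q/C2)
b6 stroke→I1  (I1 outputs flow p/I1)
b3 stroke→J2  (J2 flow already set via bond 6)

3  (C1, C2, I1 all integral)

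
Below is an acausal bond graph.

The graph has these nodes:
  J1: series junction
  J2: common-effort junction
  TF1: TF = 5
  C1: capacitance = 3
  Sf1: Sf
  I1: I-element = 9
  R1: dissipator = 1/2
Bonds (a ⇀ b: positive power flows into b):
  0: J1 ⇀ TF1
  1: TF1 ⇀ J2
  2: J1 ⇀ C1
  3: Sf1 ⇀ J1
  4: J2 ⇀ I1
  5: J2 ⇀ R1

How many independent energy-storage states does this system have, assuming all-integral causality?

#3 stroke at Sf1  (Sf1 (Sf) sets flow on bond)
#0 stroke at J1  (1-jn J1 has f-setter on 3)
#2 stroke at J1  (common-f at J1 fixed by 3)
#1 stroke at TF1  (TF1: transformer flips bond 0)
#4 stroke at I1  (I1 integral (f out))
#5 stroke at J2  (closing 0-jn rule on J2)

2  (C1, I1 all integral)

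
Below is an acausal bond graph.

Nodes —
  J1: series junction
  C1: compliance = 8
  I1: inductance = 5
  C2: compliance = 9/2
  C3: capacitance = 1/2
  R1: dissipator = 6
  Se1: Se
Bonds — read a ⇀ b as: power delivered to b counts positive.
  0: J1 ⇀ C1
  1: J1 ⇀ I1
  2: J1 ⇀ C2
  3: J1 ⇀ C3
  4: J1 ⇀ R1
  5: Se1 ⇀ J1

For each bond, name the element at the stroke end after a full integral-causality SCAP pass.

bond 5 →J1  (Se1 fixes effort; stroke away)
bond 0 →J1  (C1 integral (e out))
bond 1 →I1  (I1 outputs flow p/I1)
bond 2 →J1  (1-jn J1 has f-setter on 1)
bond 3 →J1  (J1: bond 1 brought flow, rest push out)
bond 4 →J1  (common-f at J1 fixed by 1)

b0 stroke→J1
b1 stroke→I1
b2 stroke→J1
b3 stroke→J1
b4 stroke→J1
b5 stroke→J1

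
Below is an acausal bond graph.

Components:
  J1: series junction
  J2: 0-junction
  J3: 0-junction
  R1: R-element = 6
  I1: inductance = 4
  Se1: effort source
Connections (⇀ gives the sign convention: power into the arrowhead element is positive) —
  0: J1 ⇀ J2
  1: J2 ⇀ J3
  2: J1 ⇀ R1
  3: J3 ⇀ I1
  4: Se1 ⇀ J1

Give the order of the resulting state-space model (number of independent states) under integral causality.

1  (I1 all integral)

β4 →J1  (Se1: effort source, stroke at far end)
β3 →I1  (I1 outputs flow p/I1)
β1 →J3  (only one effort-in slot at J3)
β0 →J2  (closing 0-jn rule on J2)
β2 →J1  (1-jn J1 has f-setter on 0)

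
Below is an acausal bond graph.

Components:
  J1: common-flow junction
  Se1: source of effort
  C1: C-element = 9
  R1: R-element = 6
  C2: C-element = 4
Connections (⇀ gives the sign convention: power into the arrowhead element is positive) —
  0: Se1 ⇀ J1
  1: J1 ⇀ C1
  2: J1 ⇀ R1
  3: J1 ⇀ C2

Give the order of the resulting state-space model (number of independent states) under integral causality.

bond 0 stroke→J1  (Se1 (Se) sets effort on bond)
bond 1 stroke→J1  (C1 integral (e out))
bond 3 stroke→J1  (prefer integral on C2)
bond 2 stroke→R1  (only one flow-in slot at J1)

2  (C1, C2 all integral)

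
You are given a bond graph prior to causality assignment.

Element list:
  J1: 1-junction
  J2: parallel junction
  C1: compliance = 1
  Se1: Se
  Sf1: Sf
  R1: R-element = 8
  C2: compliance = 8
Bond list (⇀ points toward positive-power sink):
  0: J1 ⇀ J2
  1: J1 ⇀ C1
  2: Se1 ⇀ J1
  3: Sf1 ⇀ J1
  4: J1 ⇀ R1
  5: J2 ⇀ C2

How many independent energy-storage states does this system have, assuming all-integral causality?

2  (C1, C2 all integral)

bond 2 stroke→J1  (Se1 (Se) sets effort on bond)
bond 3 stroke→Sf1  (source Sf1 imposes f)
bond 0 stroke→J1  (J1 flow already set via bond 3)
bond 1 stroke→J1  (J1: bond 3 brought flow, rest push out)
bond 4 stroke→J1  (J1: bond 3 brought flow, rest push out)
bond 5 stroke→J2  (closing 0-jn rule on J2)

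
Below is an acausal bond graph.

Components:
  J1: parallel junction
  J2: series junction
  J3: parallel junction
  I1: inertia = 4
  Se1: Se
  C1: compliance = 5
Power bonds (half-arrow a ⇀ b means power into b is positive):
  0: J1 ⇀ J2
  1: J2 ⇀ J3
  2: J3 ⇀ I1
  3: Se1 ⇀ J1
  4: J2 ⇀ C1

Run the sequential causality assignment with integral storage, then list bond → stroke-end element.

bond 3 |J1  (Se1: effort source, stroke at far end)
bond 0 |J2  (J1: bond 3 brought effort, rest push out)
bond 2 |I1  (I1 outputs flow p/I1)
bond 1 |J3  (only one effort-in slot at J3)
bond 4 |J2  (J2 flow already set via bond 1)

β0 stroke→J2
β1 stroke→J3
β2 stroke→I1
β3 stroke→J1
β4 stroke→J2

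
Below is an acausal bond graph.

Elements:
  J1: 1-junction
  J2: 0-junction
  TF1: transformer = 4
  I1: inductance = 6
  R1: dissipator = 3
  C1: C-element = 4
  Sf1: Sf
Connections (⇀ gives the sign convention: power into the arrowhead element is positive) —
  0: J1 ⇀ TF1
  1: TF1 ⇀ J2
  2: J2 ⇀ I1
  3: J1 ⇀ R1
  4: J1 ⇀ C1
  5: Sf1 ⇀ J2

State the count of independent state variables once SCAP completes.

b5 |Sf1  (Sf1 fixes flow; stroke at Sf1)
b2 |I1  (prefer integral on I1)
b1 |J2  (J2: last free bond brings effort in)
b0 |TF1  (TF TF1: opposite of bond 1)
b3 |J1  (J1: bond 0 brought flow, rest push out)
b4 |J1  (J1 flow already set via bond 0)

2  (C1, I1 all integral)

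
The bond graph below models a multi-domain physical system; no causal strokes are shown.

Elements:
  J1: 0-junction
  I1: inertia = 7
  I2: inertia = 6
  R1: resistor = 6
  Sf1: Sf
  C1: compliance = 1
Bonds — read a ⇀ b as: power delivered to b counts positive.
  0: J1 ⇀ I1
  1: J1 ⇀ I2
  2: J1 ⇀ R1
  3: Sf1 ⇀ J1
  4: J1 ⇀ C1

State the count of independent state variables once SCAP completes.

#3 |Sf1  (source Sf1 imposes f)
#0 |I1  (prefer integral on I1)
#1 |I2  (I2 outputs flow p/I2)
#4 |J1  (C1 integral (e out))
#2 |R1  (J1 effort already set via bond 4)

3  (C1, I1, I2 all integral)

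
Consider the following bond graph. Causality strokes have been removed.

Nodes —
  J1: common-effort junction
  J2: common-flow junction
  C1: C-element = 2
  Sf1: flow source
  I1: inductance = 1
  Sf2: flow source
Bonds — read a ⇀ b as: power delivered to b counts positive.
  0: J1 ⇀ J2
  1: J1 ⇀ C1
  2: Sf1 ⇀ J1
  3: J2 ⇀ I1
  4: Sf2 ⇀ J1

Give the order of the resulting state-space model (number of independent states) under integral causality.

b2 →Sf1  (Sf1 (Sf) sets flow on bond)
b4 →Sf2  (Sf2 (Sf) sets flow on bond)
b1 →J1  (C1: C, integral causality)
b0 →J2  (common-e at J1 fixed by 1)
b3 →I1  (J2: last free bond brings flow in)

2  (C1, I1 all integral)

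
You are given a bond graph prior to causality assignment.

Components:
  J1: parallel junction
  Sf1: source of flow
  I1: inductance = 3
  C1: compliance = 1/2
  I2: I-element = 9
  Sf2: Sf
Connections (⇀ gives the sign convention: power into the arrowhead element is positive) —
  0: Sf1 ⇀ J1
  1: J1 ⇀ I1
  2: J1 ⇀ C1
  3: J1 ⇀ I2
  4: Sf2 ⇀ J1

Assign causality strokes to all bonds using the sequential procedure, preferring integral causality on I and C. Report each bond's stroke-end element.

b0 stroke→Sf1  (Sf1 fixes flow; stroke at Sf1)
b4 stroke→Sf2  (Sf2 fixes flow; stroke at Sf2)
b1 stroke→I1  (I1 integral (f out))
b2 stroke→J1  (C1: C, integral causality)
b3 stroke→I2  (J1: bond 2 brought effort, rest push out)

bond 0 →Sf1
bond 1 →I1
bond 2 →J1
bond 3 →I2
bond 4 →Sf2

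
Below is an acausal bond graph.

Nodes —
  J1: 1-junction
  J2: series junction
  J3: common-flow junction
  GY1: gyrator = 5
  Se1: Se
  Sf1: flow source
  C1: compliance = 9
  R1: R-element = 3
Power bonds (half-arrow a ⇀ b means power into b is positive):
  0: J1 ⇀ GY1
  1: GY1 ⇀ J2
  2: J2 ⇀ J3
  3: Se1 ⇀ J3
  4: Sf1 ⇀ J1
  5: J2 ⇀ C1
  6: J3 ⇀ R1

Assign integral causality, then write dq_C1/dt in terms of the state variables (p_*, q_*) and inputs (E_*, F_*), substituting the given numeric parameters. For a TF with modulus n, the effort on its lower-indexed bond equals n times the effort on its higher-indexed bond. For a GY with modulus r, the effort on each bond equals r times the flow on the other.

dq_C1/dt = E_Se1/3 + 5*F_Sf1/3 - q_C1/27

bond 3 stroke→J3  (Se1 fixes effort; stroke away)
bond 4 stroke→Sf1  (Sf1 (Sf) sets flow on bond)
bond 0 stroke→J1  (1-jn J1 has f-setter on 4)
bond 1 stroke→J2  (GY GY1: same side as bond 0)
bond 5 stroke→J2  (prefer integral on C1)
bond 2 stroke→J3  (J2 needs exactly one f-in)
bond 6 stroke→R1  (only one flow-in slot at J3)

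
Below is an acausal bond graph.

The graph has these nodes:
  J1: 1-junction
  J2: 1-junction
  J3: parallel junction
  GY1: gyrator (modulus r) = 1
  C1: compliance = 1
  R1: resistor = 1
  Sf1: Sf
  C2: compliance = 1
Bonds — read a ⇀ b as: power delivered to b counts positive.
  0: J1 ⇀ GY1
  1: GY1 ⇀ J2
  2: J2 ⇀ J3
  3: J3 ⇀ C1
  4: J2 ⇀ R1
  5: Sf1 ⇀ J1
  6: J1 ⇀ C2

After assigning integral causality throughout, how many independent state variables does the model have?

b5 stroke at Sf1  (Sf1: flow source, stroke at near end)
b0 stroke at J1  (J1: bond 5 brought flow, rest push out)
b6 stroke at J1  (J1 flow already set via bond 5)
b1 stroke at J2  (GY1 both-in/both-out from 0)
b3 stroke at J3  (C1 outputs effort q/C1)
b2 stroke at J2  (J3 effort already set via bond 3)
b4 stroke at R1  (J2 needs exactly one f-in)

2  (C1, C2 all integral)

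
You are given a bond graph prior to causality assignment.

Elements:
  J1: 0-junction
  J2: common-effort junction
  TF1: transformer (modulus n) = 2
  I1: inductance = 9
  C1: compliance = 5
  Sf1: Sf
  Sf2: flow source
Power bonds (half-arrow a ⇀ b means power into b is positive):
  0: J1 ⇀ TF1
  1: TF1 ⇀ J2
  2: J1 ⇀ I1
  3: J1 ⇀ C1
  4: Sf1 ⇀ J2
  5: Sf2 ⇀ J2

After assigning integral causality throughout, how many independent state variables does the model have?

#4 →Sf1  (Sf1 (Sf) sets flow on bond)
#5 →Sf2  (Sf2 fixes flow; stroke at Sf2)
#1 →J2  (only one effort-in slot at J2)
#0 →TF1  (through TF1, causality passes straight; one stroke at TF1)
#2 →I1  (I1 outputs flow p/I1)
#3 →J1  (J1: last free bond brings effort in)

2  (C1, I1 all integral)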